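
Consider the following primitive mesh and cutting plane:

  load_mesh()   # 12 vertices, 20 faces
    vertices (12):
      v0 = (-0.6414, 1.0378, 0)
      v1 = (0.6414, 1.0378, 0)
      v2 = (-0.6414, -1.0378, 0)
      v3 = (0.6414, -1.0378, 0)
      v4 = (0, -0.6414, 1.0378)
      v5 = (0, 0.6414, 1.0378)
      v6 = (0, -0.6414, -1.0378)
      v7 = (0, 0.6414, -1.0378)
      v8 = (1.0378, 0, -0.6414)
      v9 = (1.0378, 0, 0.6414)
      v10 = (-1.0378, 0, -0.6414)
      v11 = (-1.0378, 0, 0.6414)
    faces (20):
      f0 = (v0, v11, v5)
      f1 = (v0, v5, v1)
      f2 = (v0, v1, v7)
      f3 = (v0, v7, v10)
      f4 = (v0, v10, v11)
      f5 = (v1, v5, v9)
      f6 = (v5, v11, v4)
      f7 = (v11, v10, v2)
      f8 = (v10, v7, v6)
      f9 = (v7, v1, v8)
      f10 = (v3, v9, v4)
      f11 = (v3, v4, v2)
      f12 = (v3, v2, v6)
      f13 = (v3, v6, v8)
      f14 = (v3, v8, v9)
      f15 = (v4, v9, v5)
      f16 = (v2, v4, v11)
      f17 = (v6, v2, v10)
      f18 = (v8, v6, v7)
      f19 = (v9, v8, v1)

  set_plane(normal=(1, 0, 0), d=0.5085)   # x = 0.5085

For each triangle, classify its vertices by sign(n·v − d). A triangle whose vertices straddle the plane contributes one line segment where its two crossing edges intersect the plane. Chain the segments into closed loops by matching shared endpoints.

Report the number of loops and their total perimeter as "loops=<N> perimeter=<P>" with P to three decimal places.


loops=1 perimeter=5.785

Straddling triangles (10 of 20):
  (v0,v5,v1) [--+] → (0.5085, 0.955665, 0.215035)–(0.5085, 1.0378, 0)  len=0.2302
  (v0,v1,v7) [-+-] → (0.5085, 1.0378, 0)–(0.5085, 0.955665, -0.215035)  len=0.2302
  (v1,v5,v9) [+-+] → (0.5085, 0.955665, 0.215035)–(0.5085, 0.327128, 0.843572)  len=0.8889
  (v7,v1,v8) [-++] → (0.5085, 0.955665, -0.215035)–(0.5085, 0.327128, -0.843572)  len=0.8889
  (v3,v9,v4) [++-] → (0.5085, -0.327128, 0.843572)–(0.5085, -0.955665, 0.215035)  len=0.8889
  (v3,v4,v2) [+--] → (0.5085, -0.955665, 0.215035)–(0.5085, -1.0378, 0)  len=0.2302
  (v3,v2,v6) [+--] → (0.5085, -1.0378, 0)–(0.5085, -0.955665, -0.215035)  len=0.2302
  (v3,v6,v8) [+-+] → (0.5085, -0.955665, -0.215035)–(0.5085, -0.327128, -0.843572)  len=0.8889
  (v4,v9,v5) [-+-] → (0.5085, -0.327128, 0.843572)–(0.5085, 0.327128, 0.843572)  len=0.6543
  (v8,v6,v7) [+--] → (0.5085, -0.327128, -0.843572)–(0.5085, 0.327128, -0.843572)  len=0.6543

Chained into 1 loop(s):
  loop 1: 10 segments, perimeter = 5.7848
Total perimeter = 5.785


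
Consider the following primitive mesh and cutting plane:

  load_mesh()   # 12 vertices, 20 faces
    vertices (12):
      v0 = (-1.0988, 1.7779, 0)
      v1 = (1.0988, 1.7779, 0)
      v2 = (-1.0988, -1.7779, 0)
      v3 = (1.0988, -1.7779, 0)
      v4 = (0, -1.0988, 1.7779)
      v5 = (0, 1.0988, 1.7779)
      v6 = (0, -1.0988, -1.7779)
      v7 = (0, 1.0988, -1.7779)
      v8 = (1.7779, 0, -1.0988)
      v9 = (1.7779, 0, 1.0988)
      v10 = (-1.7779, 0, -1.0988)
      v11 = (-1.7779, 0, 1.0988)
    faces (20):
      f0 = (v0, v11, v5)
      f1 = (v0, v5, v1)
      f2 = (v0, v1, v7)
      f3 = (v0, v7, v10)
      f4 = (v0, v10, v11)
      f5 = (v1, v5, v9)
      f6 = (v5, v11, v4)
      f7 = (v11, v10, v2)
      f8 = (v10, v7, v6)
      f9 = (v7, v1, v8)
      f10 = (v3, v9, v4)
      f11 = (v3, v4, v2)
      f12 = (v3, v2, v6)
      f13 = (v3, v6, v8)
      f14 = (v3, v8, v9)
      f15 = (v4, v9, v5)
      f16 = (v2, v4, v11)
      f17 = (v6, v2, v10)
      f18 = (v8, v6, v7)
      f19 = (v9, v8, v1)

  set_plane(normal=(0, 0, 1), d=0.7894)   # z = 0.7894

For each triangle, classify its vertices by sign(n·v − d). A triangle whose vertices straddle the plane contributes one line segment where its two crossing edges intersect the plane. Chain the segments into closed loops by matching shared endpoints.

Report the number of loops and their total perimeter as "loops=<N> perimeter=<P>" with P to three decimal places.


loops=1 perimeter=10.107

Straddling triangles (10 of 20):
  (v0,v11,v5) [-++] → (-1.58668, 0.500621, 0.7894)–(-0.610925, 1.47637, 0.7894)  len=1.3799
  (v0,v5,v1) [-+-] → (-0.610925, 1.47637, 0.7894)–(0.610925, 1.47637, 0.7894)  len=1.2219
  (v0,v10,v11) [--+] → (-1.7779, 0, 0.7894)–(-1.58668, 0.500621, 0.7894)  len=0.5359
  (v1,v5,v9) [-++] → (0.610925, 1.47637, 0.7894)–(1.58668, 0.500621, 0.7894)  len=1.3799
  (v11,v10,v2) [+--] → (-1.7779, 0, 0.7894)–(-1.58668, -0.500621, 0.7894)  len=0.5359
  (v3,v9,v4) [-++] → (1.58668, -0.500621, 0.7894)–(0.610925, -1.47637, 0.7894)  len=1.3799
  (v3,v4,v2) [-+-] → (0.610925, -1.47637, 0.7894)–(-0.610925, -1.47637, 0.7894)  len=1.2219
  (v3,v8,v9) [--+] → (1.7779, 0, 0.7894)–(1.58668, -0.500621, 0.7894)  len=0.5359
  (v2,v4,v11) [-++] → (-0.610925, -1.47637, 0.7894)–(-1.58668, -0.500621, 0.7894)  len=1.3799
  (v9,v8,v1) [+--] → (1.7779, 0, 0.7894)–(1.58668, 0.500621, 0.7894)  len=0.5359

Chained into 1 loop(s):
  loop 1: 10 segments, perimeter = 10.1070
Total perimeter = 10.107


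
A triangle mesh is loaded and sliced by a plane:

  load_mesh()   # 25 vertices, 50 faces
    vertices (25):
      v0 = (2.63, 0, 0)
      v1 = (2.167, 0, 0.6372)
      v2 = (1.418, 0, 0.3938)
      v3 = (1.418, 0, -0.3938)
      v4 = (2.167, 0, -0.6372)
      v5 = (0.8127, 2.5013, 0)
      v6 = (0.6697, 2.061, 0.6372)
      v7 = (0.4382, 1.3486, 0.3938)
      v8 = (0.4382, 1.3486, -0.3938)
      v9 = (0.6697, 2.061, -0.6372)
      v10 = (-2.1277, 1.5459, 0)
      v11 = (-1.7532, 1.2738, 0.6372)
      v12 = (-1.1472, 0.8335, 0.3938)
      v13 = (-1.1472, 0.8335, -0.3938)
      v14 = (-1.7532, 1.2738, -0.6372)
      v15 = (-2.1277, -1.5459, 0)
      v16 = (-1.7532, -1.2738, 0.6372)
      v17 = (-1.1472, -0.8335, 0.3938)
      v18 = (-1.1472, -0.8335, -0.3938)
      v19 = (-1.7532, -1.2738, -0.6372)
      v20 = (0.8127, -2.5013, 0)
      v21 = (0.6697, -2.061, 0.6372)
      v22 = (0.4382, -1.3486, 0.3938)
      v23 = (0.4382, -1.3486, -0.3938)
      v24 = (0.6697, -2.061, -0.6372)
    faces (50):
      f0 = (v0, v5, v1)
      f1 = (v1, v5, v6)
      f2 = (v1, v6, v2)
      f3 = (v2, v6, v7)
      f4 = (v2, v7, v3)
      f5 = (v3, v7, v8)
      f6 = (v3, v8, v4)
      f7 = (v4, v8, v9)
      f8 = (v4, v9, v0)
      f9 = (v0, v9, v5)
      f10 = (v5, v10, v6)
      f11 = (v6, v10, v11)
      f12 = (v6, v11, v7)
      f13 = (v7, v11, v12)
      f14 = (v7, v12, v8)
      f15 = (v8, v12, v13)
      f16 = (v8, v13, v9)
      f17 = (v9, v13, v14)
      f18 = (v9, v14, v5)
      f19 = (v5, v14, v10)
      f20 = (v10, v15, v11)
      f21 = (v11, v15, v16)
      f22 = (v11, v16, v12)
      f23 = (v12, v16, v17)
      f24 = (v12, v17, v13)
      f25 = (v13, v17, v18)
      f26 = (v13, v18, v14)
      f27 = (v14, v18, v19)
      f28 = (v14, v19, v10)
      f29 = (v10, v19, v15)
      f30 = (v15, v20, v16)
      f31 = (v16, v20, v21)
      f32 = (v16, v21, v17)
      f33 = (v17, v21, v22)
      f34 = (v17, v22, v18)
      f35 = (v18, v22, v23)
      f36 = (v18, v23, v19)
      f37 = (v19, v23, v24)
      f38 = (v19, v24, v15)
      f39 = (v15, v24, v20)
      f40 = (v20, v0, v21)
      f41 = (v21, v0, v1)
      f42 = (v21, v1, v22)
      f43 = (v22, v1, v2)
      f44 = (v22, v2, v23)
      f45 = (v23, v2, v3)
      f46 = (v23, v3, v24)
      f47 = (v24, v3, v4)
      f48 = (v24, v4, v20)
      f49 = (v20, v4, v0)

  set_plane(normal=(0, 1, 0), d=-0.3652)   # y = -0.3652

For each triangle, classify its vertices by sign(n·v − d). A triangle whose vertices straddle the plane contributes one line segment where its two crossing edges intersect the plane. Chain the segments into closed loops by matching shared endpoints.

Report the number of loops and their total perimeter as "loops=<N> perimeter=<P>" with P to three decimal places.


Straddling triangles (20 of 50):
  (v10,v15,v11) [+-+] → (-2.1277, -0.3652, 0)–(-1.97088, -0.3652, 0.266816)  len=0.3095
  (v11,v15,v16) [+--] → (-1.97088, -0.3652, 0.266816)–(-1.7532, -0.3652, 0.6372)  len=0.4296
  (v11,v16,v12) [+-+] → (-1.7532, -0.3652, 0.6372)–(-1.49191, -0.3652, 0.532254)  len=0.2816
  (v12,v16,v17) [+--] → (-1.49191, -0.3652, 0.532254)–(-1.1472, -0.3652, 0.3938)  len=0.3715
  (v12,v17,v13) [+-+] → (-1.1472, -0.3652, 0.3938)–(-1.1472, -0.3652, 0.172544)  len=0.2213
  (v13,v17,v18) [+--] → (-1.1472, -0.3652, 0.172544)–(-1.1472, -0.3652, -0.3938)  len=0.5663
  (v13,v18,v14) [+-+] → (-1.1472, -0.3652, -0.3938)–(-1.28187, -0.3652, -0.44789)  len=0.1451
  (v14,v18,v19) [+--] → (-1.28187, -0.3652, -0.44789)–(-1.7532, -0.3652, -0.6372)  len=0.5079
  (v14,v19,v10) [+-+] → (-1.7532, -0.3652, -0.6372)–(-1.87388, -0.3652, -0.431873)  len=0.2382
  (v10,v19,v15) [+--] → (-1.87388, -0.3652, -0.431873)–(-2.1277, -0.3652, 0)  len=0.5009
  (v20,v0,v21) [-+-] → (2.36467, -0.3652, 0)–(2.28264, -0.3652, 0.112909)  len=0.1396
  (v21,v0,v1) [-++] → (2.28264, -0.3652, 0.112909)–(1.90169, -0.3652, 0.6372)  len=0.6481
  (v21,v1,v22) [-+-] → (1.90169, -0.3652, 0.6372)–(1.69884, -0.3652, 0.571287)  len=0.2133
  (v22,v1,v2) [-++] → (1.69884, -0.3652, 0.571287)–(1.15267, -0.3652, 0.3938)  len=0.5743
  (v22,v2,v23) [-+-] → (1.15267, -0.3652, 0.3938)–(1.15267, -0.3652, 0.180518)  len=0.2133
  (v23,v2,v3) [-++] → (1.15267, -0.3652, 0.180518)–(1.15267, -0.3652, -0.3938)  len=0.5743
  (v23,v3,v24) [-+-] → (1.15267, -0.3652, -0.3938)–(1.2854, -0.3652, -0.436929)  len=0.1396
  (v24,v3,v4) [-++] → (1.2854, -0.3652, -0.436929)–(1.90169, -0.3652, -0.6372)  len=0.6480
  (v24,v4,v20) [-+-] → (1.90169, -0.3652, -0.6372)–(1.96927, -0.3652, -0.544166)  len=0.1150
  (v20,v4,v0) [-++] → (1.96927, -0.3652, -0.544166)–(2.36467, -0.3652, 0)  len=0.6727

Chained into 2 loop(s):
  loop 1: 10 segments, perimeter = 3.5719
  loop 2: 10 segments, perimeter = 3.9380
Total perimeter = 7.510

loops=2 perimeter=7.510


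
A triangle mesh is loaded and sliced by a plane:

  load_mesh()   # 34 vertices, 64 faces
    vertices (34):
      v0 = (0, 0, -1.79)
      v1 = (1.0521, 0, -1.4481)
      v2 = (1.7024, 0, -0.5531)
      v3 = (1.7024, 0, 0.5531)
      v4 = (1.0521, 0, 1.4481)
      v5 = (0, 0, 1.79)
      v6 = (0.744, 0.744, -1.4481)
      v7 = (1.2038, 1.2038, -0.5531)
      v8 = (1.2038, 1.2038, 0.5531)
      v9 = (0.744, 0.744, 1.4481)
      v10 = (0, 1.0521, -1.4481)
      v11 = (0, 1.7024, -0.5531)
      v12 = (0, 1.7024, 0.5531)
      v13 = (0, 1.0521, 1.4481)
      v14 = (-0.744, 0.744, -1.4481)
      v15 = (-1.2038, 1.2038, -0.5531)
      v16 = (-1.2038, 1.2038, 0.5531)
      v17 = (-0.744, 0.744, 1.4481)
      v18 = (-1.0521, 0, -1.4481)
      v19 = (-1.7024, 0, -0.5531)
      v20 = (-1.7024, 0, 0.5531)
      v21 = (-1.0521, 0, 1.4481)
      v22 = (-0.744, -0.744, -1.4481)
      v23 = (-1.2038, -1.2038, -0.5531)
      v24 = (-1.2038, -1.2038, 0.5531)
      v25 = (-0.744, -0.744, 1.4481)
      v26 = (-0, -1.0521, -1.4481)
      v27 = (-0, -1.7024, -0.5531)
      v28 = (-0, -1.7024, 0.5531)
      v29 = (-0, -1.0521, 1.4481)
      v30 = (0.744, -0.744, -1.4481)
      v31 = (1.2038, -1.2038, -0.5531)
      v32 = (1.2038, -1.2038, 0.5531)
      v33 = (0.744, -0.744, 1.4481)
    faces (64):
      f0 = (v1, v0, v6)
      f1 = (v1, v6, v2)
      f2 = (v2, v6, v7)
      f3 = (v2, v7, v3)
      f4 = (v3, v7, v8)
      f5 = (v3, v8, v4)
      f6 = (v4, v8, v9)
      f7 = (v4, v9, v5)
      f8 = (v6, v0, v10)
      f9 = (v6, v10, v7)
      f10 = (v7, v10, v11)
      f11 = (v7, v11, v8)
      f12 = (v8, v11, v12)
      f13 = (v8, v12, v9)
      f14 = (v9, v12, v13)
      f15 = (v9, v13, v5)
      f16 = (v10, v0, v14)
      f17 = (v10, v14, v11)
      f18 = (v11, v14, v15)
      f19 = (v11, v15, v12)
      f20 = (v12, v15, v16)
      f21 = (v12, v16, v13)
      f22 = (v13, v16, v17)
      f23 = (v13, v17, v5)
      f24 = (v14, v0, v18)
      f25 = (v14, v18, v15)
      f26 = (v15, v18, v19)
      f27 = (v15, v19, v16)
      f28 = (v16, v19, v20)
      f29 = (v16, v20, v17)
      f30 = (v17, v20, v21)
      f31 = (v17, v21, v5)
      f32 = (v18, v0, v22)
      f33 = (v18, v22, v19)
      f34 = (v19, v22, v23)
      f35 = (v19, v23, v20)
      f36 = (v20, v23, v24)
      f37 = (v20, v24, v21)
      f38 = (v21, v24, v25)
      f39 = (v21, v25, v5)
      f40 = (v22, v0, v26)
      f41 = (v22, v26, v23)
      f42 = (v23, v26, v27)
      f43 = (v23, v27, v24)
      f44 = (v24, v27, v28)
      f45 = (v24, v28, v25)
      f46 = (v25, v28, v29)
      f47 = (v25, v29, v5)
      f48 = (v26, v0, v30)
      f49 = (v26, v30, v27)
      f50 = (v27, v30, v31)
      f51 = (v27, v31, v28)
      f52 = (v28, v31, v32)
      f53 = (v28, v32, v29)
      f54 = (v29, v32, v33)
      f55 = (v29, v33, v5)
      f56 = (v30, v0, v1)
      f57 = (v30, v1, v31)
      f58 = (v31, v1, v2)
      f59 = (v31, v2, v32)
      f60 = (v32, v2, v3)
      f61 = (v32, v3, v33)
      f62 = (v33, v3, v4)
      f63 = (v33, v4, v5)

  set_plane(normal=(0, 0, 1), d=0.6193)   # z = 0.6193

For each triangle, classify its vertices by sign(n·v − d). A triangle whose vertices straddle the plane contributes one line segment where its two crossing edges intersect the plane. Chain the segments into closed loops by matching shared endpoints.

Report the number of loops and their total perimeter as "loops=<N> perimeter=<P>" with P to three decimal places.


loops=1 perimeter=10.129

Straddling triangles (16 of 64):
  (v3,v8,v4) [--+] → (1.19258, 1.11476, 0.6193)–(1.6543, 0, 0.6193)  len=1.2066
  (v4,v8,v9) [+-+] → (1.19258, 1.11476, 0.6193)–(1.16979, 1.16979, 0.6193)  len=0.0596
  (v8,v12,v9) [--+] → (0.0550311, 1.63151, 0.6193)–(1.16979, 1.16979, 0.6193)  len=1.2066
  (v9,v12,v13) [+-+] → (0.0550311, 1.63151, 0.6193)–(0, 1.6543, 0.6193)  len=0.0596
  (v12,v16,v13) [--+] → (-1.11476, 1.19258, 0.6193)–(0, 1.6543, 0.6193)  len=1.2066
  (v13,v16,v17) [+-+] → (-1.11476, 1.19258, 0.6193)–(-1.16979, 1.16979, 0.6193)  len=0.0596
  (v16,v20,v17) [--+] → (-1.63151, 0.0550311, 0.6193)–(-1.16979, 1.16979, 0.6193)  len=1.2066
  (v17,v20,v21) [+-+] → (-1.63151, 0.0550311, 0.6193)–(-1.6543, 0, 0.6193)  len=0.0596
  (v20,v24,v21) [--+] → (-1.19258, -1.11476, 0.6193)–(-1.6543, 0, 0.6193)  len=1.2066
  (v21,v24,v25) [+-+] → (-1.19258, -1.11476, 0.6193)–(-1.16979, -1.16979, 0.6193)  len=0.0596
  (v24,v28,v25) [--+] → (-0.0550311, -1.63151, 0.6193)–(-1.16979, -1.16979, 0.6193)  len=1.2066
  (v25,v28,v29) [+-+] → (-0.0550311, -1.63151, 0.6193)–(0, -1.6543, 0.6193)  len=0.0596
  (v28,v32,v29) [--+] → (1.11476, -1.19258, 0.6193)–(0, -1.6543, 0.6193)  len=1.2066
  (v29,v32,v33) [+-+] → (1.11476, -1.19258, 0.6193)–(1.16979, -1.16979, 0.6193)  len=0.0596
  (v32,v3,v33) [--+] → (1.63151, -0.0550311, 0.6193)–(1.16979, -1.16979, 0.6193)  len=1.2066
  (v33,v3,v4) [+-+] → (1.63151, -0.0550311, 0.6193)–(1.6543, 0, 0.6193)  len=0.0596

Chained into 1 loop(s):
  loop 1: 16 segments, perimeter = 10.1293
Total perimeter = 10.129


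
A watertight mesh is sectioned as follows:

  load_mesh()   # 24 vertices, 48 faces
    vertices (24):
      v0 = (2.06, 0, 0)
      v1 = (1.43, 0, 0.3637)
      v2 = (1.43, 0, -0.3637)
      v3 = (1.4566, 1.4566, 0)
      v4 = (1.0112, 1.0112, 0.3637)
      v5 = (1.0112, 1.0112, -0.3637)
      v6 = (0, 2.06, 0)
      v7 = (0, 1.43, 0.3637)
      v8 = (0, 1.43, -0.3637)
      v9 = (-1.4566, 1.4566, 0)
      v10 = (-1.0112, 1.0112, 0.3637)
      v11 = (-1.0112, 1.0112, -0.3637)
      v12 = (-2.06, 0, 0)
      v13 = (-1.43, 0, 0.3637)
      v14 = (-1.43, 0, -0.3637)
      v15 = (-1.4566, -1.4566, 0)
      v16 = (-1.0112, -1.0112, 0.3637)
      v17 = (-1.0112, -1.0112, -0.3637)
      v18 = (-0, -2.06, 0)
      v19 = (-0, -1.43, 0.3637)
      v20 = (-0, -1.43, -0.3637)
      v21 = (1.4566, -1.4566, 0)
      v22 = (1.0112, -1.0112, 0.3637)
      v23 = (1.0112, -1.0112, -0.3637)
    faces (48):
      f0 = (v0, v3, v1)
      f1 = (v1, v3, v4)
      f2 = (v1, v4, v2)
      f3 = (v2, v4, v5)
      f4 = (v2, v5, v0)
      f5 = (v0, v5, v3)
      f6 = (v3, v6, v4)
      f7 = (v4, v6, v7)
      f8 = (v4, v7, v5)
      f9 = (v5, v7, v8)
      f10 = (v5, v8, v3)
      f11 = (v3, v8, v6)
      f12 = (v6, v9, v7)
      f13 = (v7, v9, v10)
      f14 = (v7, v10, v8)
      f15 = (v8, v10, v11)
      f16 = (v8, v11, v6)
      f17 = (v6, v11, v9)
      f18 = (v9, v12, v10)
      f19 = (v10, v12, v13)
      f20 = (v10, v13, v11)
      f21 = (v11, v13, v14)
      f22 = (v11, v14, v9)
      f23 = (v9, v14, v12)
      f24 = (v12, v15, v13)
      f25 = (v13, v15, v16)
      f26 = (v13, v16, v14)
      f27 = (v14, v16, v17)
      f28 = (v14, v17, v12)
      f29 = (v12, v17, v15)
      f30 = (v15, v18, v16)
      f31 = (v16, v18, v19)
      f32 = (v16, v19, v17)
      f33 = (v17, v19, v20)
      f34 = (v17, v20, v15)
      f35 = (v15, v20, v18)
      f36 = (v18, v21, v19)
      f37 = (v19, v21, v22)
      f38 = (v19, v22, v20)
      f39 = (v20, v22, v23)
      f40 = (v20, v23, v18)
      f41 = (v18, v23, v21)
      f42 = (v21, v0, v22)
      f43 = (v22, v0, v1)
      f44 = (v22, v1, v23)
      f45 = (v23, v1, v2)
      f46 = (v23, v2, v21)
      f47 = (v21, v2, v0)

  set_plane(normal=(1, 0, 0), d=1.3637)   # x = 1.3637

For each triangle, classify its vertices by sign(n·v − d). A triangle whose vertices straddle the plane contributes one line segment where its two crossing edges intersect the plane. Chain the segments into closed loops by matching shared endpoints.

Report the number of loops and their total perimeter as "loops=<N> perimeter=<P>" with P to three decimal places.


loops=2 perimeter=7.012

Straddling triangles (16 of 48):
  (v1,v3,v4) [++-] → (1.3637, 1.3637, 0.0758593)–(1.3637, 0.160083, 0.3637)  len=1.2376
  (v1,v4,v2) [+-+] → (1.3637, 0.160083, 0.3637)–(1.3637, 0.160083, -0.248546)  len=0.6122
  (v2,v4,v5) [+--] → (1.3637, 0.160083, -0.248546)–(1.3637, 0.160083, -0.3637)  len=0.1152
  (v2,v5,v0) [+-+] → (1.3637, 0.160083, -0.3637)–(1.3637, 0.671337, -0.241461)  len=0.5257
  (v0,v5,v3) [+-+] → (1.3637, 0.671337, -0.241461)–(1.3637, 1.3637, -0.0758593)  len=0.7119
  (v3,v6,v4) [+--] → (1.3637, 1.49508, 0)–(1.3637, 1.3637, 0.0758593)  len=0.1517
  (v5,v8,v3) [--+] → (1.3637, 1.4549, -0.0231963)–(1.3637, 1.3637, -0.0758593)  len=0.1053
  (v3,v8,v6) [+--] → (1.3637, 1.4549, -0.0231963)–(1.3637, 1.49508, 0)  len=0.0464
  (v18,v21,v19) [-+-] → (1.3637, -1.49508, 0)–(1.3637, -1.4549, 0.0231963)  len=0.0464
  (v19,v21,v22) [-+-] → (1.3637, -1.4549, 0.0231963)–(1.3637, -1.3637, 0.0758593)  len=0.1053
  (v18,v23,v21) [--+] → (1.3637, -1.3637, -0.0758593)–(1.3637, -1.49508, 0)  len=0.1517
  (v21,v0,v22) [++-] → (1.3637, -0.671337, 0.241461)–(1.3637, -1.3637, 0.0758593)  len=0.7119
  (v22,v0,v1) [-++] → (1.3637, -0.671337, 0.241461)–(1.3637, -0.160083, 0.3637)  len=0.5257
  (v22,v1,v23) [-+-] → (1.3637, -0.160083, 0.3637)–(1.3637, -0.160083, 0.248546)  len=0.1152
  (v23,v1,v2) [-++] → (1.3637, -0.160083, 0.248546)–(1.3637, -0.160083, -0.3637)  len=0.6122
  (v23,v2,v21) [-++] → (1.3637, -0.160083, -0.3637)–(1.3637, -1.3637, -0.0758593)  len=1.2376

Chained into 2 loop(s):
  loop 1: 8 segments, perimeter = 3.5059
  loop 2: 8 segments, perimeter = 3.5059
Total perimeter = 7.012


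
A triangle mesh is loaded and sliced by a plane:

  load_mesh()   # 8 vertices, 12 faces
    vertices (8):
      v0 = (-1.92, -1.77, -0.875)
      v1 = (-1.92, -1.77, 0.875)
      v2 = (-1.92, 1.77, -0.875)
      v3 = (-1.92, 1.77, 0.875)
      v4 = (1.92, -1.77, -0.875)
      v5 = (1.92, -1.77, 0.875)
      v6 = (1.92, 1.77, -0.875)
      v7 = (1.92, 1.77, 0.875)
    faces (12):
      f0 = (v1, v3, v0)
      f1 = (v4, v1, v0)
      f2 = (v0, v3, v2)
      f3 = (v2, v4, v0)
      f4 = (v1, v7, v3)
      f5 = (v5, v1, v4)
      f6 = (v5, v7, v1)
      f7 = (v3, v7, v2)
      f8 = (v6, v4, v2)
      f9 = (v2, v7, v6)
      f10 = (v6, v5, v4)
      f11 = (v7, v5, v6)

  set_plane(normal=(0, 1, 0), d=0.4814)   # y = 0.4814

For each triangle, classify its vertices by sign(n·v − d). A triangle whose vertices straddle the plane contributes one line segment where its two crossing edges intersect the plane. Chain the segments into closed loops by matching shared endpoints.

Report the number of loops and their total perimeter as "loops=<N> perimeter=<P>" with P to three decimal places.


Straddling triangles (8 of 12):
  (v1,v3,v0) [-+-] → (-1.92, 0.4814, 0.875)–(-1.92, 0.4814, 0.23798)  len=0.6370
  (v0,v3,v2) [-++] → (-1.92, 0.4814, 0.23798)–(-1.92, 0.4814, -0.875)  len=1.1130
  (v2,v4,v0) [+--] → (-0.522197, 0.4814, -0.875)–(-1.92, 0.4814, -0.875)  len=1.3978
  (v1,v7,v3) [-++] → (0.522197, 0.4814, 0.875)–(-1.92, 0.4814, 0.875)  len=2.4422
  (v5,v7,v1) [-+-] → (1.92, 0.4814, 0.875)–(0.522197, 0.4814, 0.875)  len=1.3978
  (v6,v4,v2) [+-+] → (1.92, 0.4814, -0.875)–(-0.522197, 0.4814, -0.875)  len=2.4422
  (v6,v5,v4) [+--] → (1.92, 0.4814, -0.23798)–(1.92, 0.4814, -0.875)  len=0.6370
  (v7,v5,v6) [+-+] → (1.92, 0.4814, 0.875)–(1.92, 0.4814, -0.23798)  len=1.1130

Chained into 1 loop(s):
  loop 1: 8 segments, perimeter = 11.1800
Total perimeter = 11.180

loops=1 perimeter=11.180


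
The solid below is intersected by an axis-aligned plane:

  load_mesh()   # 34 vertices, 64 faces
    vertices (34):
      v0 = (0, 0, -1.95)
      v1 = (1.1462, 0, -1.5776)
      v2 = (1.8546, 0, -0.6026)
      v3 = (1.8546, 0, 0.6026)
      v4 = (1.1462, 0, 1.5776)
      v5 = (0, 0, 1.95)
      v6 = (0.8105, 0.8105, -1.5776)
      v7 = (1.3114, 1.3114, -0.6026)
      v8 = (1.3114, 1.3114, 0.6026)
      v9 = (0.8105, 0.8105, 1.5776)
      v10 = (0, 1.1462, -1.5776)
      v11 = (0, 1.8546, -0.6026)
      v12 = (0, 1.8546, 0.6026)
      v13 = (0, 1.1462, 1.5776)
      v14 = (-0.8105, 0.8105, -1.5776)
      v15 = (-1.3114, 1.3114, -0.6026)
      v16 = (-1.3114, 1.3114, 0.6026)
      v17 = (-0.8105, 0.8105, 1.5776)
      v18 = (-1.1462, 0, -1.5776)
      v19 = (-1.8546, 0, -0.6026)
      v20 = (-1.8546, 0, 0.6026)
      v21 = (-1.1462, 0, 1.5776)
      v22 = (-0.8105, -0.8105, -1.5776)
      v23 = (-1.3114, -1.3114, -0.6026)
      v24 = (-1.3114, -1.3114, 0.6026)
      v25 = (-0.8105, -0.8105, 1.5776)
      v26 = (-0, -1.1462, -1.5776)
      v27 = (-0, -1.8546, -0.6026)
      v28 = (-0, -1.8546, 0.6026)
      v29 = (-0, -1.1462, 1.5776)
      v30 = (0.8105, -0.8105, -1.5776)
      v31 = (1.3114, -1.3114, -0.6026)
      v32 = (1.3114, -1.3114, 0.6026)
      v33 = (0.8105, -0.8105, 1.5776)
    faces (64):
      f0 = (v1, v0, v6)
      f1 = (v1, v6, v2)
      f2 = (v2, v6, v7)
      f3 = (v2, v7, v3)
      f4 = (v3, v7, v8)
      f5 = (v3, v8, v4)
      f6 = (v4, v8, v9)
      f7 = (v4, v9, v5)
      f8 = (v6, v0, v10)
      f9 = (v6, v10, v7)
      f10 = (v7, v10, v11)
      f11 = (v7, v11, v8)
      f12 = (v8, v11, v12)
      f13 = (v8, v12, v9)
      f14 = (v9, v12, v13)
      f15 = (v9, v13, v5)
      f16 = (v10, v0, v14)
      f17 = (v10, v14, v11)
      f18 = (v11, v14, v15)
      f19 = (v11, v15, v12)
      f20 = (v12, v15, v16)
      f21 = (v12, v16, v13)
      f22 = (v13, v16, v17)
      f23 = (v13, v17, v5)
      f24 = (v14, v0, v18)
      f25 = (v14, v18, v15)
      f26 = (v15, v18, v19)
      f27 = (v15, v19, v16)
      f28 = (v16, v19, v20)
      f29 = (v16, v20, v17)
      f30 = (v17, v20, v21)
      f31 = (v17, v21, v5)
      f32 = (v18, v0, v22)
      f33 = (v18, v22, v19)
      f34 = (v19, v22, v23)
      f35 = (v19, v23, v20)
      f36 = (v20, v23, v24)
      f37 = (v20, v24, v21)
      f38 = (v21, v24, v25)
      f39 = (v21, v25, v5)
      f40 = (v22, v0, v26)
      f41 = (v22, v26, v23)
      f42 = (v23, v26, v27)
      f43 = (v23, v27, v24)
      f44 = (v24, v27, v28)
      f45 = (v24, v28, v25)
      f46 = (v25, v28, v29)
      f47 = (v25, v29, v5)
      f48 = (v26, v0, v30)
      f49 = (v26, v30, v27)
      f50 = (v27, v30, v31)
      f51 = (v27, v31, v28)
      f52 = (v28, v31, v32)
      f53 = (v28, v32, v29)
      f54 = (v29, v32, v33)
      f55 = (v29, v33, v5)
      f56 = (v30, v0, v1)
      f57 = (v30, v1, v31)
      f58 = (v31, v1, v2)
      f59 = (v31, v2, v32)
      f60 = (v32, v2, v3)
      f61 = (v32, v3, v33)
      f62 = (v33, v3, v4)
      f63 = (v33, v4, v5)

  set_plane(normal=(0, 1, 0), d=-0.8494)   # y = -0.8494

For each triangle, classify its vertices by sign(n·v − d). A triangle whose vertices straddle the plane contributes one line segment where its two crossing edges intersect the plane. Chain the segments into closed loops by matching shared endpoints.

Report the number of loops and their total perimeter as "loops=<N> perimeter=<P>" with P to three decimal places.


loops=1 perimeter=10.360

Straddling triangles (20 of 64):
  (v19,v22,v23) [++-] → (-0.8494, -0.8494, -1.50188)–(-1.50277, -0.8494, -0.6026)  len=1.1116
  (v19,v23,v20) [+-+] → (-1.50277, -0.8494, -0.6026)–(-1.50277, -0.8494, -0.178014)  len=0.4246
  (v20,v23,v24) [+--] → (-1.50277, -0.8494, -0.178014)–(-1.50277, -0.8494, 0.6026)  len=0.7806
  (v20,v24,v21) [+-+] → (-1.50277, -0.8494, 0.6026)–(-1.2532, -0.8494, 0.946088)  len=0.4246
  (v21,v24,v25) [+-+] → (-1.2532, -0.8494, 0.946088)–(-0.8494, -0.8494, 1.50188)  len=0.6870
  (v22,v0,v26) [++-] → (0, -0.8494, -1.67403)–(-0.716581, -0.8494, -1.5776)  len=0.7230
  (v22,v26,v23) [+--] → (-0.716581, -0.8494, -1.5776)–(-0.8494, -0.8494, -1.50188)  len=0.1529
  (v24,v28,v25) [--+] → (-0.780303, -0.8494, 1.54127)–(-0.8494, -0.8494, 1.50188)  len=0.0795
  (v25,v28,v29) [+--] → (-0.780303, -0.8494, 1.54127)–(-0.716581, -0.8494, 1.5776)  len=0.0733
  (v25,v29,v5) [+-+] → (-0.716581, -0.8494, 1.5776)–(0, -0.8494, 1.67403)  len=0.7230
  (v26,v0,v30) [-++] → (0, -0.8494, -1.67403)–(0.716581, -0.8494, -1.5776)  len=0.7230
  (v26,v30,v27) [-+-] → (0.716581, -0.8494, -1.5776)–(0.780303, -0.8494, -1.54127)  len=0.0733
  (v27,v30,v31) [-+-] → (0.780303, -0.8494, -1.54127)–(0.8494, -0.8494, -1.50188)  len=0.0795
  (v29,v32,v33) [--+] → (0.8494, -0.8494, 1.50188)–(0.716581, -0.8494, 1.5776)  len=0.1529
  (v29,v33,v5) [-++] → (0.716581, -0.8494, 1.5776)–(0, -0.8494, 1.67403)  len=0.7230
  (v30,v1,v31) [++-] → (1.2532, -0.8494, -0.946088)–(0.8494, -0.8494, -1.50188)  len=0.6870
  (v31,v1,v2) [-++] → (1.2532, -0.8494, -0.946088)–(1.50277, -0.8494, -0.6026)  len=0.4246
  (v31,v2,v32) [-+-] → (1.50277, -0.8494, -0.6026)–(1.50277, -0.8494, 0.178014)  len=0.7806
  (v32,v2,v3) [-++] → (1.50277, -0.8494, 0.178014)–(1.50277, -0.8494, 0.6026)  len=0.4246
  (v32,v3,v33) [-++] → (1.50277, -0.8494, 0.6026)–(0.8494, -0.8494, 1.50188)  len=1.1116

Chained into 1 loop(s):
  loop 1: 20 segments, perimeter = 10.3604
Total perimeter = 10.360


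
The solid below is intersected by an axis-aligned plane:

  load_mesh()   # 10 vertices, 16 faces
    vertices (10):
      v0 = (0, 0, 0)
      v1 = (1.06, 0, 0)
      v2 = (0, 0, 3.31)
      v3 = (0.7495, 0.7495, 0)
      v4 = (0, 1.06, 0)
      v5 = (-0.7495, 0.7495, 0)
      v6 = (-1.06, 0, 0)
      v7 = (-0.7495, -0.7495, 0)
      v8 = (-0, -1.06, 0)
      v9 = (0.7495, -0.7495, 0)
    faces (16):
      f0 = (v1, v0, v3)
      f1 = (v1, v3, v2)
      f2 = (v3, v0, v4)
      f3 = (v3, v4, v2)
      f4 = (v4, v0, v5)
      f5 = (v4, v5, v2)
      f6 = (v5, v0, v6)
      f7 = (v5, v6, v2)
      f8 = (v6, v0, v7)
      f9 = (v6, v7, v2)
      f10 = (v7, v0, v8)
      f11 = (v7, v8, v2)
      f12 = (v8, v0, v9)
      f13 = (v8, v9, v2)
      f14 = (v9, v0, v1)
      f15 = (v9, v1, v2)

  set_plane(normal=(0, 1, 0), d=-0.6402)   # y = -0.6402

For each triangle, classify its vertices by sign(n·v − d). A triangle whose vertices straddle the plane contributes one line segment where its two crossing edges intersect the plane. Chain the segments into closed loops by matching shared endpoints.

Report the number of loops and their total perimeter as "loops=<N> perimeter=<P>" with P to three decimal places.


Straddling triangles (8 of 16):
  (v6,v0,v7) [++-] → (-0.6402, -0.6402, 0)–(-0.79478, -0.6402, 0)  len=0.1546
  (v6,v7,v2) [+-+] → (-0.79478, -0.6402, 0)–(-0.6402, -0.6402, 0.482699)  len=0.5068
  (v7,v0,v8) [-+-] → (-0.6402, -0.6402, 0)–(0, -0.6402, 0)  len=0.6402
  (v7,v8,v2) [--+] → (0, -0.6402, 1.31088)–(-0.6402, -0.6402, 0.482699)  len=1.0468
  (v8,v0,v9) [-+-] → (0, -0.6402, 0)–(0.6402, -0.6402, 0)  len=0.6402
  (v8,v9,v2) [--+] → (0.6402, -0.6402, 0.482699)–(0, -0.6402, 1.31088)  len=1.0468
  (v9,v0,v1) [-++] → (0.6402, -0.6402, 0)–(0.79478, -0.6402, 0)  len=0.1546
  (v9,v1,v2) [-++] → (0.79478, -0.6402, 0)–(0.6402, -0.6402, 0.482699)  len=0.5068

Chained into 1 loop(s):
  loop 1: 8 segments, perimeter = 4.6968
Total perimeter = 4.697

loops=1 perimeter=4.697


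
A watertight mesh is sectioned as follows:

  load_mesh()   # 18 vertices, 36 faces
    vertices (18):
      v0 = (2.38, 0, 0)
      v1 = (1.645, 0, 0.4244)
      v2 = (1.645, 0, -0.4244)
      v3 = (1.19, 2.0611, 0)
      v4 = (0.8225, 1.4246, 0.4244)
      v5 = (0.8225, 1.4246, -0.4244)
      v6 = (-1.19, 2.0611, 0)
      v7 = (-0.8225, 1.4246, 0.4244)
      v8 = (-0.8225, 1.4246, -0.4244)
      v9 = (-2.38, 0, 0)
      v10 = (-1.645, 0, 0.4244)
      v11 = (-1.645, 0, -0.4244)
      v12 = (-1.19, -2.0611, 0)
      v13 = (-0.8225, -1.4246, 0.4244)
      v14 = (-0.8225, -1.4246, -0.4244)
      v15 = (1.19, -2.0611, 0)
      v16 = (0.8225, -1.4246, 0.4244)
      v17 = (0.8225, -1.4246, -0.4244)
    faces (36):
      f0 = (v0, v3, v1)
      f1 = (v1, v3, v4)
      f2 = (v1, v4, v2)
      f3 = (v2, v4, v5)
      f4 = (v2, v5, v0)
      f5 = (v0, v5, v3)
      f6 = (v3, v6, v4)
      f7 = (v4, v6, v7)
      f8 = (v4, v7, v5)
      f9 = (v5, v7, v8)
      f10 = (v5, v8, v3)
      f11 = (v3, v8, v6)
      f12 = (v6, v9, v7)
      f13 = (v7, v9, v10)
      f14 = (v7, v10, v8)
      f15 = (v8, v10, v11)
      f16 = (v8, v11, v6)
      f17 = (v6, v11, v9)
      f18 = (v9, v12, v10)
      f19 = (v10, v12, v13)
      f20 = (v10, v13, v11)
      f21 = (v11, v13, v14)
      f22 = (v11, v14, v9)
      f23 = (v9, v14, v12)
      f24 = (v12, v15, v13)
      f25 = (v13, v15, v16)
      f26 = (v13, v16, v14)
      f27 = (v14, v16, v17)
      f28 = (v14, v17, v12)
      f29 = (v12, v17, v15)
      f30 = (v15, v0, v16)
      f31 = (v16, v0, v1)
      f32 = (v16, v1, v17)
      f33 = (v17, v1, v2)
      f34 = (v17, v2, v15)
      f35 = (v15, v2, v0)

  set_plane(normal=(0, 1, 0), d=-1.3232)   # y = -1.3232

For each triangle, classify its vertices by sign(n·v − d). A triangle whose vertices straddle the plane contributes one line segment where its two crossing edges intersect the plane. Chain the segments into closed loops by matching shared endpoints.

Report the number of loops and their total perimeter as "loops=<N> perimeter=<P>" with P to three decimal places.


loops=2 perimeter=5.092

Straddling triangles (12 of 36):
  (v9,v12,v10) [+-+] → (-1.61604, -1.3232, 0)–(-1.3529, -1.3232, 0.151941)  len=0.3039
  (v10,v12,v13) [+--] → (-1.3529, -1.3232, 0.151941)–(-0.881044, -1.3232, 0.4244)  len=0.5449
  (v10,v13,v11) [+-+] → (-0.881044, -1.3232, 0.4244)–(-0.881044, -1.3232, 0.363984)  len=0.0604
  (v11,v13,v14) [+--] → (-0.881044, -1.3232, 0.363984)–(-0.881044, -1.3232, -0.4244)  len=0.7884
  (v11,v14,v9) [+-+] → (-0.881044, -1.3232, -0.4244)–(-0.93336, -1.3232, -0.394192)  len=0.0604
  (v9,v14,v12) [+--] → (-0.93336, -1.3232, -0.394192)–(-1.61604, -1.3232, 0)  len=0.7883
  (v15,v0,v16) [-+-] → (1.61604, -1.3232, 0)–(0.93336, -1.3232, 0.394192)  len=0.7883
  (v16,v0,v1) [-++] → (0.93336, -1.3232, 0.394192)–(0.881044, -1.3232, 0.4244)  len=0.0604
  (v16,v1,v17) [-+-] → (0.881044, -1.3232, 0.4244)–(0.881044, -1.3232, -0.363984)  len=0.7884
  (v17,v1,v2) [-++] → (0.881044, -1.3232, -0.363984)–(0.881044, -1.3232, -0.4244)  len=0.0604
  (v17,v2,v15) [-+-] → (0.881044, -1.3232, -0.4244)–(1.3529, -1.3232, -0.151941)  len=0.5449
  (v15,v2,v0) [-++] → (1.3529, -1.3232, -0.151941)–(1.61604, -1.3232, 0)  len=0.3039

Chained into 2 loop(s):
  loop 1: 6 segments, perimeter = 2.5462
  loop 2: 6 segments, perimeter = 2.5462
Total perimeter = 5.092


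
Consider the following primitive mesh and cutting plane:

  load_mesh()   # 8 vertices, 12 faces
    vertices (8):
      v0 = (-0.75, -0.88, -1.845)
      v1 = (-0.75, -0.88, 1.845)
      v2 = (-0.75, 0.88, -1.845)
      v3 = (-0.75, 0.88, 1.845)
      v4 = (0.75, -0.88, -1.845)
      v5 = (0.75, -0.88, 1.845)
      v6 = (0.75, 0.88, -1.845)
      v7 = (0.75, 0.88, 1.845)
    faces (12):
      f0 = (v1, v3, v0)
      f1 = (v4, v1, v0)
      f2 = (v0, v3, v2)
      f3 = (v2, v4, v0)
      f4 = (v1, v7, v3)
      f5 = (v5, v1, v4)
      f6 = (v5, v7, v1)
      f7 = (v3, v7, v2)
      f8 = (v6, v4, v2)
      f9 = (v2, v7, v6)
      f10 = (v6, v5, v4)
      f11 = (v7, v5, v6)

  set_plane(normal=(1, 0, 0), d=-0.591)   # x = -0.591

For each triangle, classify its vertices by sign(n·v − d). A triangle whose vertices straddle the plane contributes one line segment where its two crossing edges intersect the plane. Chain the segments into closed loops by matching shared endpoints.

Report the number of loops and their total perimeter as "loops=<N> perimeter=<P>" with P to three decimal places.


loops=1 perimeter=10.900

Straddling triangles (8 of 12):
  (v4,v1,v0) [+--] → (-0.591, -0.88, 1.45386)–(-0.591, -0.88, -1.845)  len=3.2989
  (v2,v4,v0) [-+-] → (-0.591, 0.69344, -1.845)–(-0.591, -0.88, -1.845)  len=1.5734
  (v1,v7,v3) [-+-] → (-0.591, -0.69344, 1.845)–(-0.591, 0.88, 1.845)  len=1.5734
  (v5,v1,v4) [+-+] → (-0.591, -0.88, 1.845)–(-0.591, -0.88, 1.45386)  len=0.3911
  (v5,v7,v1) [++-] → (-0.591, -0.69344, 1.845)–(-0.591, -0.88, 1.845)  len=0.1866
  (v3,v7,v2) [-+-] → (-0.591, 0.88, 1.845)–(-0.591, 0.88, -1.45386)  len=3.2989
  (v6,v4,v2) [++-] → (-0.591, 0.69344, -1.845)–(-0.591, 0.88, -1.845)  len=0.1866
  (v2,v7,v6) [-++] → (-0.591, 0.88, -1.45386)–(-0.591, 0.88, -1.845)  len=0.3911

Chained into 1 loop(s):
  loop 1: 8 segments, perimeter = 10.9000
Total perimeter = 10.900


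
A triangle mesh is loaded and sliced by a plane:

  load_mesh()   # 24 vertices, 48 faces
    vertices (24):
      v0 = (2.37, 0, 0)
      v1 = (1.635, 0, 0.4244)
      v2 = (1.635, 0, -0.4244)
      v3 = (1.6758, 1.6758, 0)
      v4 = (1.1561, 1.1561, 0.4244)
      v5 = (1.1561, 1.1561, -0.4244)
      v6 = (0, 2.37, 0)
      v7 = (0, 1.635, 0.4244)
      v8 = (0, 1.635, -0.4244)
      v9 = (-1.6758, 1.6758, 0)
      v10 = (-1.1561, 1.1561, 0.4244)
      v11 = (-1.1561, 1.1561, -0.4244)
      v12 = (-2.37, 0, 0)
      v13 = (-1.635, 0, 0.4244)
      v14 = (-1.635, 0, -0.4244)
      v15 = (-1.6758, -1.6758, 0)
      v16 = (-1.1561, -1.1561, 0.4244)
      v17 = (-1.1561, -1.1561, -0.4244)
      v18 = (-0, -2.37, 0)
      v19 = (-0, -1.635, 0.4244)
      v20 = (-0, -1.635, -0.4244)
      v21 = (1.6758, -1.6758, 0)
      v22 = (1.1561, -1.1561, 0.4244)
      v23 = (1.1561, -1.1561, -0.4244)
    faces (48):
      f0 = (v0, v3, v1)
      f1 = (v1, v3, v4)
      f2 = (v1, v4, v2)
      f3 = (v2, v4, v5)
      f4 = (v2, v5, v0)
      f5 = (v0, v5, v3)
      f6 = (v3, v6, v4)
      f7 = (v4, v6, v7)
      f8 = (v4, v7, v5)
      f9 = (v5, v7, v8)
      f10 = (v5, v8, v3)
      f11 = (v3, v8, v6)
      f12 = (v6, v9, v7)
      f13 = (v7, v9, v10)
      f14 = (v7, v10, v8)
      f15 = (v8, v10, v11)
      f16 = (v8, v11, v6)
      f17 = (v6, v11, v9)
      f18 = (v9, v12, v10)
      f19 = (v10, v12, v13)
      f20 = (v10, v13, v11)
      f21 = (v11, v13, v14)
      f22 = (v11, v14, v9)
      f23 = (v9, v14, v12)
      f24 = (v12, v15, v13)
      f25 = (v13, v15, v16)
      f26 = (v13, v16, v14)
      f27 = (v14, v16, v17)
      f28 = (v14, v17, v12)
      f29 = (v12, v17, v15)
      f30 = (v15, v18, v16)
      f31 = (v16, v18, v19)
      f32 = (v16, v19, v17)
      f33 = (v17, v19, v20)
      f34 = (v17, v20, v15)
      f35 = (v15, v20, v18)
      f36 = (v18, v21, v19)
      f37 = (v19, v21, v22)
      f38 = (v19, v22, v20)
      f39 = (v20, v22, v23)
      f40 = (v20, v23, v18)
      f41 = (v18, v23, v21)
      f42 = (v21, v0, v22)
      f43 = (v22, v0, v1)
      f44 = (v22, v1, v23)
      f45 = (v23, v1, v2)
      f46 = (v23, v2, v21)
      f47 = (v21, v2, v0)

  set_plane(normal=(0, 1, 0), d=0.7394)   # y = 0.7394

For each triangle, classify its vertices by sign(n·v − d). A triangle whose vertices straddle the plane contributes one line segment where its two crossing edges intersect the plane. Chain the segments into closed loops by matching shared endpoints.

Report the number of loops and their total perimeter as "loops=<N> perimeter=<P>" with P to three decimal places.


Straddling triangles (12 of 48):
  (v0,v3,v1) [-+-] → (2.0637, 0.7394, 0)–(1.653, 0.7394, 0.237145)  len=0.4743
  (v1,v3,v4) [-++] → (1.653, 0.7394, 0.237145)–(1.32871, 0.7394, 0.4244)  len=0.3745
  (v1,v4,v2) [-+-] → (1.32871, 0.7394, 0.4244)–(1.32871, 0.7394, 0.118462)  len=0.3059
  (v2,v4,v5) [-++] → (1.32871, 0.7394, 0.118462)–(1.32871, 0.7394, -0.4244)  len=0.5429
  (v2,v5,v0) [-+-] → (1.32871, 0.7394, -0.4244)–(1.59363, 0.7394, -0.271431)  len=0.3059
  (v0,v5,v3) [-++] → (1.59363, 0.7394, -0.271431)–(2.0637, 0.7394, 0)  len=0.5428
  (v9,v12,v10) [+-+] → (-2.0637, 0.7394, 0)–(-1.59363, 0.7394, 0.271431)  len=0.5428
  (v10,v12,v13) [+--] → (-1.59363, 0.7394, 0.271431)–(-1.32871, 0.7394, 0.4244)  len=0.3059
  (v10,v13,v11) [+-+] → (-1.32871, 0.7394, 0.4244)–(-1.32871, 0.7394, -0.118462)  len=0.5429
  (v11,v13,v14) [+--] → (-1.32871, 0.7394, -0.118462)–(-1.32871, 0.7394, -0.4244)  len=0.3059
  (v11,v14,v9) [+-+] → (-1.32871, 0.7394, -0.4244)–(-1.653, 0.7394, -0.237145)  len=0.3745
  (v9,v14,v12) [+--] → (-1.653, 0.7394, -0.237145)–(-2.0637, 0.7394, 0)  len=0.4743

Chained into 2 loop(s):
  loop 1: 6 segments, perimeter = 2.5462
  loop 2: 6 segments, perimeter = 2.5462
Total perimeter = 5.092

loops=2 perimeter=5.092


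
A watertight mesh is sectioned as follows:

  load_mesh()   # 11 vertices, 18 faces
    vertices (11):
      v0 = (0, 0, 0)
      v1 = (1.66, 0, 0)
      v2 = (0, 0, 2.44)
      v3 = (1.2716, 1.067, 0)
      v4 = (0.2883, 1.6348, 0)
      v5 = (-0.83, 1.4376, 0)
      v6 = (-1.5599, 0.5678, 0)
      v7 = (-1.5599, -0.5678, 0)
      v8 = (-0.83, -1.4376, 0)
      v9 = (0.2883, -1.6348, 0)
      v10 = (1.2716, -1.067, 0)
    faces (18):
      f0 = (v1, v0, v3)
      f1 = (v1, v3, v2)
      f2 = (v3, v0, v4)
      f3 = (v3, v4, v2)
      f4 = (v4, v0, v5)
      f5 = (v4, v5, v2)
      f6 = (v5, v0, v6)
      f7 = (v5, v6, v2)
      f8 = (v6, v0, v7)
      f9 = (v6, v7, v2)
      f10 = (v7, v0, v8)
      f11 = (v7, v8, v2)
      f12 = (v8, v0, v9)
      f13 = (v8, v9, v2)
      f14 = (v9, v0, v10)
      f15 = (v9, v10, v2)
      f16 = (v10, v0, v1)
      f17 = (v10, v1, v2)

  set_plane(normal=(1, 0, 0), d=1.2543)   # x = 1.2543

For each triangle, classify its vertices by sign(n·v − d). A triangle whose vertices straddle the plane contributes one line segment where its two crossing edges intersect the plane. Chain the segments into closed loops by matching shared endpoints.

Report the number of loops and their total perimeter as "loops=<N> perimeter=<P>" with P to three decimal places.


loops=1 perimeter=4.624

Straddling triangles (8 of 18):
  (v1,v0,v3) [+-+] → (1.2543, 0, 0)–(1.2543, 1.05248, 0)  len=1.0525
  (v1,v3,v2) [++-] → (1.2543, 1.05248, 0.033196)–(1.2543, 0, 0.59633)  len=1.1937
  (v3,v0,v4) [+--] → (1.2543, 1.05248, 0)–(1.2543, 1.07699, 0)  len=0.0245
  (v3,v4,v2) [+--] → (1.2543, 1.07699, 0)–(1.2543, 1.05248, 0.033196)  len=0.0413
  (v9,v0,v10) [--+] → (1.2543, -1.05248, 0)–(1.2543, -1.07699, 0)  len=0.0245
  (v9,v10,v2) [-+-] → (1.2543, -1.07699, 0)–(1.2543, -1.05248, 0.033196)  len=0.0413
  (v10,v0,v1) [+-+] → (1.2543, -1.05248, 0)–(1.2543, 0, 0)  len=1.0525
  (v10,v1,v2) [++-] → (1.2543, 0, 0.59633)–(1.2543, -1.05248, 0.033196)  len=1.1937

Chained into 1 loop(s):
  loop 1: 8 segments, perimeter = 4.6238
Total perimeter = 4.624


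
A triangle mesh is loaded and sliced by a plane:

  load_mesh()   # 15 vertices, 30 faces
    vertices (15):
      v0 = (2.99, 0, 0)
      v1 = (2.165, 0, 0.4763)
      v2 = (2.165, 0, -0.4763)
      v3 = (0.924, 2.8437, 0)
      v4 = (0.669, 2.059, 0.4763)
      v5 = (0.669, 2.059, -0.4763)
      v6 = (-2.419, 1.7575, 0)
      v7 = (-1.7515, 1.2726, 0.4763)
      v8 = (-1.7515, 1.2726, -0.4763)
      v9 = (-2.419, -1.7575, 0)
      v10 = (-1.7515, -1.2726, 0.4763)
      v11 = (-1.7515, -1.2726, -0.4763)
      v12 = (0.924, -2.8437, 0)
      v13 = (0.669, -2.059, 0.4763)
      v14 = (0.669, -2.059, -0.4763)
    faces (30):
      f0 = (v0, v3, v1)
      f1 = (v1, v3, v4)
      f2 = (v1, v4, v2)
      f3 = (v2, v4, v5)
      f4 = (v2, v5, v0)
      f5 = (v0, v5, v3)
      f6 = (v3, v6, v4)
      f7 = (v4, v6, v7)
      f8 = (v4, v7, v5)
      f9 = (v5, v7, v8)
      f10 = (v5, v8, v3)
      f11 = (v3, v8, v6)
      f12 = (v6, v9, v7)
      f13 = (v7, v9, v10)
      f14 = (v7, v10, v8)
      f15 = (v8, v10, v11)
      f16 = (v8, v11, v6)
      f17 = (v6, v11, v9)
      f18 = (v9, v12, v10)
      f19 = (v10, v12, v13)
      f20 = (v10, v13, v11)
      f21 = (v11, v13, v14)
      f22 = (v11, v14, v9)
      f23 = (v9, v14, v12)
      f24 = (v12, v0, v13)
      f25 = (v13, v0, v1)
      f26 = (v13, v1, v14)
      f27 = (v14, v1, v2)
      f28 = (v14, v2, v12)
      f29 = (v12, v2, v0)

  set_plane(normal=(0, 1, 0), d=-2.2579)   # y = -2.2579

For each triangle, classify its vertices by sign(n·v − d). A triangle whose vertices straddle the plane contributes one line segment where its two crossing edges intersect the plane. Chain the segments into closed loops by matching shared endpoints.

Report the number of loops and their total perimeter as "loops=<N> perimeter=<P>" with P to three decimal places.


loops=1 perimeter=4.725

Straddling triangles (6 of 30):
  (v9,v12,v10) [+-+] → (-0.878918, -2.2579, 0)–(-0.0735863, -2.2579, 0.177593)  len=0.8247
  (v10,v12,v13) [+-+] → (-0.0735863, -2.2579, 0.177593)–(0.733636, -2.2579, 0.355571)  len=0.8266
  (v9,v14,v12) [++-] → (0.733636, -2.2579, -0.355571)–(-0.878918, -2.2579, 0)  len=1.6513
  (v12,v0,v13) [-++] → (1.34959, -2.2579, 0)–(0.733636, -2.2579, 0.355571)  len=0.7112
  (v14,v2,v12) [++-] → (1.17965, -2.2579, -0.0981174)–(0.733636, -2.2579, -0.355571)  len=0.5150
  (v12,v2,v0) [-++] → (1.17965, -2.2579, -0.0981174)–(1.34959, -2.2579, 0)  len=0.1962

Chained into 1 loop(s):
  loop 1: 6 segments, perimeter = 4.7250
Total perimeter = 4.725
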